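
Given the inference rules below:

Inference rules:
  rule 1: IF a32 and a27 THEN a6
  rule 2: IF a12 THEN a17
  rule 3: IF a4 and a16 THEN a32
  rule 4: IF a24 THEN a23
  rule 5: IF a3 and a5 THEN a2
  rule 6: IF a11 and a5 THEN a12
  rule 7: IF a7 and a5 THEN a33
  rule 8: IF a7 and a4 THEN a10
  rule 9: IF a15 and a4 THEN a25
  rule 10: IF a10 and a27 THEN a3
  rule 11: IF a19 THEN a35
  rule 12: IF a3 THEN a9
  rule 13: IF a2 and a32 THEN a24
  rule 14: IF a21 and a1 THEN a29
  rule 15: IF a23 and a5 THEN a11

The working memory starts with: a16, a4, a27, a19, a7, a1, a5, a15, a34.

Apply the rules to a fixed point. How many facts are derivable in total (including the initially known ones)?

23

Round 1 — rule 3, rule 7, rule 8, rule 9, rule 11, derive a32, a33, a10, a25, a35.
Round 2 — rule 1, rule 10, derive a6, a3.
Round 3 — rule 5, rule 12, derive a2, a9.
Round 4 — rule 13, derive a24.
Round 5 — rule 4, derive a23.
Round 6 — rule 15, derive a11.
Round 7 — rule 6, derive a12.
Round 8 — rule 2, derive a17.
Closure: {a1, a10, a11, a12, a15, a16, a17, a19, a2, a23, a24, a25, a27, a3, a32, a33, a34, a35, a4, a5, a6, a7, a9} — 23 facts.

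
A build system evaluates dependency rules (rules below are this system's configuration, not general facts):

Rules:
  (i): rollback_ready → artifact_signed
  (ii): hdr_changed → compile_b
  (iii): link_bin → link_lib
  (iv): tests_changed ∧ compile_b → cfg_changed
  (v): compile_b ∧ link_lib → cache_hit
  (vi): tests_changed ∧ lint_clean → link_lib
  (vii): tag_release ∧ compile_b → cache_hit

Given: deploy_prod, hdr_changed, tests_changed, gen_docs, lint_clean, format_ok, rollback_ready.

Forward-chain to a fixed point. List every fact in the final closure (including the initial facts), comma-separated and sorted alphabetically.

artifact_signed, cache_hit, cfg_changed, compile_b, deploy_prod, format_ok, gen_docs, hdr_changed, link_lib, lint_clean, rollback_ready, tests_changed

Round 1: (i) [rollback_ready → artifact_signed]; (ii) [hdr_changed → compile_b]; (vi) [tests_changed ∧ lint_clean → link_lib]. Adds artifact_signed, compile_b, link_lib.
Round 2: (iv) [tests_changed ∧ compile_b → cfg_changed]; (v) [compile_b ∧ link_lib → cache_hit]. Adds cfg_changed, cache_hit.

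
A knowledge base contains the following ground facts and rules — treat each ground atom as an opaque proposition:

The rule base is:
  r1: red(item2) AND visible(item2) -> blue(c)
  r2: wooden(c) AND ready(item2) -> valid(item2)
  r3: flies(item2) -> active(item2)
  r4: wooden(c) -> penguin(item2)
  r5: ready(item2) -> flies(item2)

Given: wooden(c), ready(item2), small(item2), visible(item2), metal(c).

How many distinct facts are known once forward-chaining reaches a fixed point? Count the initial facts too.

9

Round 1: r2 [wooden(c) AND ready(item2) -> valid(item2)]; r4 [wooden(c) -> penguin(item2)]; r5 [ready(item2) -> flies(item2)]. New: valid(item2), penguin(item2), flies(item2).
Round 2: r3 [flies(item2) -> active(item2)]. New: active(item2).
Closure: {active(item2), flies(item2), metal(c), penguin(item2), ready(item2), small(item2), valid(item2), visible(item2), wooden(c)} — 9 facts.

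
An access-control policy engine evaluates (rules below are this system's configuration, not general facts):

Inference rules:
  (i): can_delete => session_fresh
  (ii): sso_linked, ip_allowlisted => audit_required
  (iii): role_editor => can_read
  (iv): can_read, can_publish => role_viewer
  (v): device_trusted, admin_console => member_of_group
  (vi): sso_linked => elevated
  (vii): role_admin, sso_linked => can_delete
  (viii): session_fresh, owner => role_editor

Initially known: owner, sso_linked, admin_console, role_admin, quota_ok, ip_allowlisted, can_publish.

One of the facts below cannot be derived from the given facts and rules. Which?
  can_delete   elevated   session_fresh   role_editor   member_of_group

[1] (ii) [sso_linked, ip_allowlisted => audit_required]; (vi) [sso_linked => elevated]; (vii) [role_admin, sso_linked => can_delete]. ⇒ new: audit_required, elevated, can_delete.
[2] (i) [can_delete => session_fresh]. ⇒ new: session_fresh.
[3] (viii) [session_fresh, owner => role_editor]. ⇒ new: role_editor.
[4] (iii) [role_editor => can_read]. ⇒ new: can_read.
[5] (iv) [can_read, can_publish => role_viewer]. ⇒ new: role_viewer.
Derived: session_fresh (round 2), can_delete (round 1), elevated (round 1), role_editor (round 3). member_of_group never appears in any round.

member_of_group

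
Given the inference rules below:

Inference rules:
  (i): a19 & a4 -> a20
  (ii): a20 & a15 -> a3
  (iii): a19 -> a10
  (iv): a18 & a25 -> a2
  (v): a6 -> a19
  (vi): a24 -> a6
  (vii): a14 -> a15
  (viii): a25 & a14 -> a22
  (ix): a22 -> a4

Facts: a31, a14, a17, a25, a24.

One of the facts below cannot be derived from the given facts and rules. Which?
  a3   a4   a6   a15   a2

a2

Round 1: (vi) [a24 -> a6]; (vii) [a14 -> a15]; (viii) [a25 & a14 -> a22]. New: a6, a15, a22.
Round 2: (v) [a6 -> a19]; (ix) [a22 -> a4]. New: a19, a4.
Round 3: (i) [a19 & a4 -> a20]; (iii) [a19 -> a10]. New: a20, a10.
Round 4: (ii) [a20 & a15 -> a3]. New: a3.
Derived: a15 (round 1), a3 (round 4), a4 (round 2), a6 (round 1). a2 never appears in any round.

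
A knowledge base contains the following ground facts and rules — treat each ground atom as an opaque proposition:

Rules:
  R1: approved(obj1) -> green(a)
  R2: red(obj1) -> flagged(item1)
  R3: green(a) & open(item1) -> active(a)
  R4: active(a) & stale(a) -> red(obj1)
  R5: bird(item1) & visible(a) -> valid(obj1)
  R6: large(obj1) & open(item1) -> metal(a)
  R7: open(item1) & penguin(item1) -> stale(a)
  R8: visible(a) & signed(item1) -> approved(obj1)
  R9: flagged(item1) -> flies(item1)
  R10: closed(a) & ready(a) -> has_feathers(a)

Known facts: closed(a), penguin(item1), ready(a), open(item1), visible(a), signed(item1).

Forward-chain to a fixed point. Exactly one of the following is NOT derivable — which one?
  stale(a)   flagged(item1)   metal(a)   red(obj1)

metal(a)

Round 1 — R7, R8, R10, derive stale(a), approved(obj1), has_feathers(a).
Round 2 — R1, derive green(a).
Round 3 — R3, derive active(a).
Round 4 — R4, derive red(obj1).
Round 5 — R2, derive flagged(item1).
Round 6 — R9, derive flies(item1).
Derived: flagged(item1) (round 5), red(obj1) (round 4), stale(a) (round 1). metal(a) never appears in any round.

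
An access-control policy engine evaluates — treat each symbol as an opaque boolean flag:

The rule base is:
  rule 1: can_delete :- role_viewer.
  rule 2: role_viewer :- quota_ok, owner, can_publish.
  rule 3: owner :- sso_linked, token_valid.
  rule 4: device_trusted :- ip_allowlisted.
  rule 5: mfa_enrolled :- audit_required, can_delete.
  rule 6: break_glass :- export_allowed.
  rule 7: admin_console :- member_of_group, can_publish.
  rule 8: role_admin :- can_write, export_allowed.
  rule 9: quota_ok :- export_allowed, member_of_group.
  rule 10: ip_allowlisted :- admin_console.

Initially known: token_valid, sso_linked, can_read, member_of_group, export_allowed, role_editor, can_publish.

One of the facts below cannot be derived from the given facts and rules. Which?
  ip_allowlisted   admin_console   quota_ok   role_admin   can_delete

role_admin

Round 1: rule 3 [owner :- sso_linked, token_valid.]; rule 6 [break_glass :- export_allowed.]; rule 7 [admin_console :- member_of_group, can_publish.]; rule 9 [quota_ok :- export_allowed, member_of_group.]. Adds owner, break_glass, admin_console, quota_ok.
Round 2: rule 2 [role_viewer :- quota_ok, owner, can_publish.]; rule 10 [ip_allowlisted :- admin_console.]. Adds role_viewer, ip_allowlisted.
Round 3: rule 1 [can_delete :- role_viewer.]; rule 4 [device_trusted :- ip_allowlisted.]. Adds can_delete, device_trusted.
Derived: quota_ok (round 1), ip_allowlisted (round 2), can_delete (round 3), admin_console (round 1). role_admin never appears in any round.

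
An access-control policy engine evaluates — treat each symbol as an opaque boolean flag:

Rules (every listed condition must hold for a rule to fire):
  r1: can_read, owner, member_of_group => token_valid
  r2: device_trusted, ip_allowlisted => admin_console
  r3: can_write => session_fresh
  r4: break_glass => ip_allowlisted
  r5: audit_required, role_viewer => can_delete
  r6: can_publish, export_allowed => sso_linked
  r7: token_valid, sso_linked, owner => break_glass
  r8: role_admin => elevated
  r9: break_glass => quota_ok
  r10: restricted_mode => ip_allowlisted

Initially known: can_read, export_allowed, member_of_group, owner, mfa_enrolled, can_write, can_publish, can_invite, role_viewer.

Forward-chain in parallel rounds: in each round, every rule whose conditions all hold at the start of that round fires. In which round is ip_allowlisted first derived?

[1] r1 [can_read, owner, member_of_group => token_valid]; r3 [can_write => session_fresh]; r6 [can_publish, export_allowed => sso_linked]. ⇒ new: token_valid, session_fresh, sso_linked.
[2] r7 [token_valid, sso_linked, owner => break_glass]. ⇒ new: break_glass.
[3] r4 [break_glass => ip_allowlisted]; r9 [break_glass => quota_ok]. ⇒ new: ip_allowlisted, quota_ok.
ip_allowlisted first appears in round 3.

3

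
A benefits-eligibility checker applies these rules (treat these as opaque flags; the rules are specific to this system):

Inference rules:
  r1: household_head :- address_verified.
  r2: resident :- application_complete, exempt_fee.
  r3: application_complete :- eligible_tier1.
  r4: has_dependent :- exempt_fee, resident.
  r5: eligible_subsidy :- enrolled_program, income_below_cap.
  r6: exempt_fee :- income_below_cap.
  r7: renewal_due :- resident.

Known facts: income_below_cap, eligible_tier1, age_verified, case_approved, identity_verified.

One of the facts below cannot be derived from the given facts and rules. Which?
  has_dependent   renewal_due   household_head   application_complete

household_head

Round 1: r3 [application_complete :- eligible_tier1.]; r6 [exempt_fee :- income_below_cap.]. New: application_complete, exempt_fee.
Round 2: r2 [resident :- application_complete, exempt_fee.]. New: resident.
Round 3: r4 [has_dependent :- exempt_fee, resident.]; r7 [renewal_due :- resident.]. New: has_dependent, renewal_due.
Derived: renewal_due (round 3), has_dependent (round 3), application_complete (round 1). household_head never appears in any round.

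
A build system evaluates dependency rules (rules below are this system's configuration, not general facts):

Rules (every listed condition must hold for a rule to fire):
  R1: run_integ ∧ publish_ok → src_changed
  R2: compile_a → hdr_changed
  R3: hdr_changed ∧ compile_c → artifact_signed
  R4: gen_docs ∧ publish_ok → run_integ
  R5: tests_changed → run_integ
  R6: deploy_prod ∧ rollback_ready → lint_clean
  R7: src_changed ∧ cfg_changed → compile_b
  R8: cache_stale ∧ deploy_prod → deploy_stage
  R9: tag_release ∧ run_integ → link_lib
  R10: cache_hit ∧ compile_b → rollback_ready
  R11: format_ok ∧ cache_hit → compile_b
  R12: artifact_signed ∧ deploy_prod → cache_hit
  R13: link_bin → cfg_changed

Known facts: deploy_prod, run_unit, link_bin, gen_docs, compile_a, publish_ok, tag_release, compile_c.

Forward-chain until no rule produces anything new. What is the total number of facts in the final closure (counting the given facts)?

Round 1: R2 [compile_a → hdr_changed]; R4 [gen_docs ∧ publish_ok → run_integ]; R13 [link_bin → cfg_changed]. New: hdr_changed, run_integ, cfg_changed.
Round 2: R1 [run_integ ∧ publish_ok → src_changed]; R3 [hdr_changed ∧ compile_c → artifact_signed]; R9 [tag_release ∧ run_integ → link_lib]. New: src_changed, artifact_signed, link_lib.
Round 3: R7 [src_changed ∧ cfg_changed → compile_b]; R12 [artifact_signed ∧ deploy_prod → cache_hit]. New: compile_b, cache_hit.
Round 4: R10 [cache_hit ∧ compile_b → rollback_ready]. New: rollback_ready.
Round 5: R6 [deploy_prod ∧ rollback_ready → lint_clean]. New: lint_clean.
Closure: {artifact_signed, cache_hit, cfg_changed, compile_a, compile_b, compile_c, deploy_prod, gen_docs, hdr_changed, link_bin, link_lib, lint_clean, publish_ok, rollback_ready, run_integ, run_unit, src_changed, tag_release} — 18 facts.

18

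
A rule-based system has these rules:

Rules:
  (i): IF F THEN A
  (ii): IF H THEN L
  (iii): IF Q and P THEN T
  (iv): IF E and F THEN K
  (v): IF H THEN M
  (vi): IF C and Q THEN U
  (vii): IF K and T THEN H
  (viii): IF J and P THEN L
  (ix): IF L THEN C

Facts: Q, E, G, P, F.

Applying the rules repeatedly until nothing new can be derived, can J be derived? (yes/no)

Round 1 — (i), (iii), (iv), derive A, T, K.
Round 2 — (vii), derive H.
Round 3 — (ii), (v), derive L, M.
Round 4 — (ix), derive C.
Round 5 — (vi), derive U.
Fixed point reached. No rule has J as a consequent, and it is not given.

no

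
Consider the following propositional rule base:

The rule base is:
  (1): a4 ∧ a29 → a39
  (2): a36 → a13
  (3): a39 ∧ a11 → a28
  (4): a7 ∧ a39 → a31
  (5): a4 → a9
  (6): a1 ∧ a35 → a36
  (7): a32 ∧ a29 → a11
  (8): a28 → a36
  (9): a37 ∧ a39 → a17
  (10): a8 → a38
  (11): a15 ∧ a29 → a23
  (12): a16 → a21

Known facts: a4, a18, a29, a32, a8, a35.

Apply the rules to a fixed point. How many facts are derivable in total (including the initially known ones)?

13

[1] (1) [a4 ∧ a29 → a39]; (5) [a4 → a9]; (7) [a32 ∧ a29 → a11]; (10) [a8 → a38]. ⇒ new: a39, a9, a11, a38.
[2] (3) [a39 ∧ a11 → a28]. ⇒ new: a28.
[3] (8) [a28 → a36]. ⇒ new: a36.
[4] (2) [a36 → a13]. ⇒ new: a13.
Closure: {a11, a13, a18, a28, a29, a32, a35, a36, a38, a39, a4, a8, a9} — 13 facts.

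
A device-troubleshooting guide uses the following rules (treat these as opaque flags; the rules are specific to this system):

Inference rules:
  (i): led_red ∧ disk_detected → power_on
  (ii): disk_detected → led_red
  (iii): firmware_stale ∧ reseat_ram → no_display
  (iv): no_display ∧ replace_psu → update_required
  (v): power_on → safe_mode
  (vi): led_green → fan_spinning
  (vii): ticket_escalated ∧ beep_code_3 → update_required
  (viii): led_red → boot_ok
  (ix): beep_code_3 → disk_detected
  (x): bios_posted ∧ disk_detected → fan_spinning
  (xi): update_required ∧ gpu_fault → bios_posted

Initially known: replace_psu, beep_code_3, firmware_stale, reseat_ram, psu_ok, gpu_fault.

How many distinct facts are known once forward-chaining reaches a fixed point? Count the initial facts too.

15

Round 1: (iii) [firmware_stale ∧ reseat_ram → no_display]; (ix) [beep_code_3 → disk_detected]. New: no_display, disk_detected.
Round 2: (ii) [disk_detected → led_red]; (iv) [no_display ∧ replace_psu → update_required]. New: led_red, update_required.
Round 3: (i) [led_red ∧ disk_detected → power_on]; (viii) [led_red → boot_ok]; (xi) [update_required ∧ gpu_fault → bios_posted]. New: power_on, boot_ok, bios_posted.
Round 4: (v) [power_on → safe_mode]; (x) [bios_posted ∧ disk_detected → fan_spinning]. New: safe_mode, fan_spinning.
Closure: {beep_code_3, bios_posted, boot_ok, disk_detected, fan_spinning, firmware_stale, gpu_fault, led_red, no_display, power_on, psu_ok, replace_psu, reseat_ram, safe_mode, update_required} — 15 facts.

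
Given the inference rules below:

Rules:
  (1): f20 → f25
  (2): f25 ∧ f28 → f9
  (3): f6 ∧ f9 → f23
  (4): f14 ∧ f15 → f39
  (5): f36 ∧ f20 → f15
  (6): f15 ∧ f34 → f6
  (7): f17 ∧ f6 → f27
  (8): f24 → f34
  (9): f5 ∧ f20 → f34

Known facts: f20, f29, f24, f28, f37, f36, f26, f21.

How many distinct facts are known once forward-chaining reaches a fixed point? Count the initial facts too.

Round 1: (1) [f20 → f25]; (5) [f36 ∧ f20 → f15]; (8) [f24 → f34]. New: f25, f15, f34.
Round 2: (2) [f25 ∧ f28 → f9]; (6) [f15 ∧ f34 → f6]. New: f9, f6.
Round 3: (3) [f6 ∧ f9 → f23]. New: f23.
Closure: {f15, f20, f21, f23, f24, f25, f26, f28, f29, f34, f36, f37, f6, f9} — 14 facts.

14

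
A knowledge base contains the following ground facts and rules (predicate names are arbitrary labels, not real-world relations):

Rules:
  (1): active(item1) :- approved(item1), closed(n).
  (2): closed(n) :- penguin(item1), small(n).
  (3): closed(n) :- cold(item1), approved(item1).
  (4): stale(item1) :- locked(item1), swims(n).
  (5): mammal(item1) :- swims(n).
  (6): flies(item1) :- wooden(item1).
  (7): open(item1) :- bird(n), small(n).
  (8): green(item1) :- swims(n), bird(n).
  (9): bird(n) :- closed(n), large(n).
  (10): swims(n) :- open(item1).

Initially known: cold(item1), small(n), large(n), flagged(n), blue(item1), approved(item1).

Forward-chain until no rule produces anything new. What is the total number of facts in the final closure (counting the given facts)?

Round 1 — (3), derive closed(n).
Round 2 — (1), (9), derive active(item1), bird(n).
Round 3 — (7), derive open(item1).
Round 4 — (10), derive swims(n).
Round 5 — (5), (8), derive mammal(item1), green(item1).
Closure: {active(item1), approved(item1), bird(n), blue(item1), closed(n), cold(item1), flagged(n), green(item1), large(n), mammal(item1), open(item1), small(n), swims(n)} — 13 facts.

13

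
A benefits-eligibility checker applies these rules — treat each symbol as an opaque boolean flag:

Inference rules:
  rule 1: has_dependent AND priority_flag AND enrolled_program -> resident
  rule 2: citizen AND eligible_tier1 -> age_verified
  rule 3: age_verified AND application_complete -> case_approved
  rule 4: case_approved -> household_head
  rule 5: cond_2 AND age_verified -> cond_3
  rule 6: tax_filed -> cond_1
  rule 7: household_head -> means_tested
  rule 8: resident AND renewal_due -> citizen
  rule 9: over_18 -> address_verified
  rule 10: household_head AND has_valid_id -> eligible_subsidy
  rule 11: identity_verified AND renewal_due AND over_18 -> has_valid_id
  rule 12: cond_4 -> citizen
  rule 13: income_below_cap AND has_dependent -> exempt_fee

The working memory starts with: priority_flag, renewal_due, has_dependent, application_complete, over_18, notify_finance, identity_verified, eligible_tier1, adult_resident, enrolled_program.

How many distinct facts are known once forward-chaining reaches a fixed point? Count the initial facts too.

19

Round 1: rule 1 [has_dependent AND priority_flag AND enrolled_program -> resident]; rule 9 [over_18 -> address_verified]; rule 11 [identity_verified AND renewal_due AND over_18 -> has_valid_id]. New: resident, address_verified, has_valid_id.
Round 2: rule 8 [resident AND renewal_due -> citizen]. New: citizen.
Round 3: rule 2 [citizen AND eligible_tier1 -> age_verified]. New: age_verified.
Round 4: rule 3 [age_verified AND application_complete -> case_approved]. New: case_approved.
Round 5: rule 4 [case_approved -> household_head]. New: household_head.
Round 6: rule 7 [household_head -> means_tested]; rule 10 [household_head AND has_valid_id -> eligible_subsidy]. New: means_tested, eligible_subsidy.
Closure: {address_verified, adult_resident, age_verified, application_complete, case_approved, citizen, eligible_subsidy, eligible_tier1, enrolled_program, has_dependent, has_valid_id, household_head, identity_verified, means_tested, notify_finance, over_18, priority_flag, renewal_due, resident} — 19 facts.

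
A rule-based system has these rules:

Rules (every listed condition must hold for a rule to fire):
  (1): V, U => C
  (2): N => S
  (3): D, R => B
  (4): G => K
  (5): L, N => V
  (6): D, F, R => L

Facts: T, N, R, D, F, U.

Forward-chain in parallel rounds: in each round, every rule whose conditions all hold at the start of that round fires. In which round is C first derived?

Round 1 fires (2), (3), (6), giving S, B, L.
Round 2 fires (5), giving V.
Round 3 fires (1), giving C.
C first appears in round 3.

3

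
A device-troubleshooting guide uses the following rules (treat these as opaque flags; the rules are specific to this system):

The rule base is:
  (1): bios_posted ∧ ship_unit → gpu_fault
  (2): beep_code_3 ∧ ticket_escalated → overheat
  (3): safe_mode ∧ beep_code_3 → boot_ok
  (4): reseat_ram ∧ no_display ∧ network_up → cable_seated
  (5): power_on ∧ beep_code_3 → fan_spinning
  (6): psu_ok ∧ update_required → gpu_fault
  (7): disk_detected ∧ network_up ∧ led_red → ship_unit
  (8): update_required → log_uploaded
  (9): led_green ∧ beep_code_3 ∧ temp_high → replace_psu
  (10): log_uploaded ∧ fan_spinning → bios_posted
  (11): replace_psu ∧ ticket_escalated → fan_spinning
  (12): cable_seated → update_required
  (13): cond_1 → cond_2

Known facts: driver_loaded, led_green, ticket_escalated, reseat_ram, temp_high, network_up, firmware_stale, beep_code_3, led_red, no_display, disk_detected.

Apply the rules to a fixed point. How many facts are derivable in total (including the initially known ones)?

20

Round 1 fires (2), (4), (7), (9), giving overheat, cable_seated, ship_unit, replace_psu.
Round 2 fires (11), (12), giving fan_spinning, update_required.
Round 3 fires (8), giving log_uploaded.
Round 4 fires (10), giving bios_posted.
Round 5 fires (1), giving gpu_fault.
Closure: {beep_code_3, bios_posted, cable_seated, disk_detected, driver_loaded, fan_spinning, firmware_stale, gpu_fault, led_green, led_red, log_uploaded, network_up, no_display, overheat, replace_psu, reseat_ram, ship_unit, temp_high, ticket_escalated, update_required} — 20 facts.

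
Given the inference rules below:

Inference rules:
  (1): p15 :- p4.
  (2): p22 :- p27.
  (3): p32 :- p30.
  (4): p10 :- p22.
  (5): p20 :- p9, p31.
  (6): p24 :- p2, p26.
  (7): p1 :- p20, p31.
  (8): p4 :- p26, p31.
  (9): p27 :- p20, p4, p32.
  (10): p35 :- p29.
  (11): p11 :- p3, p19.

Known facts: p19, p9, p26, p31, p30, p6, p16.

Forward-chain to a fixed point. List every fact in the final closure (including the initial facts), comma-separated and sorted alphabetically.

p1, p10, p15, p16, p19, p20, p22, p26, p27, p30, p31, p32, p4, p6, p9

[1] (3) [p32 :- p30.]; (5) [p20 :- p9, p31.]; (8) [p4 :- p26, p31.]. ⇒ new: p32, p20, p4.
[2] (1) [p15 :- p4.]; (7) [p1 :- p20, p31.]; (9) [p27 :- p20, p4, p32.]. ⇒ new: p15, p1, p27.
[3] (2) [p22 :- p27.]. ⇒ new: p22.
[4] (4) [p10 :- p22.]. ⇒ new: p10.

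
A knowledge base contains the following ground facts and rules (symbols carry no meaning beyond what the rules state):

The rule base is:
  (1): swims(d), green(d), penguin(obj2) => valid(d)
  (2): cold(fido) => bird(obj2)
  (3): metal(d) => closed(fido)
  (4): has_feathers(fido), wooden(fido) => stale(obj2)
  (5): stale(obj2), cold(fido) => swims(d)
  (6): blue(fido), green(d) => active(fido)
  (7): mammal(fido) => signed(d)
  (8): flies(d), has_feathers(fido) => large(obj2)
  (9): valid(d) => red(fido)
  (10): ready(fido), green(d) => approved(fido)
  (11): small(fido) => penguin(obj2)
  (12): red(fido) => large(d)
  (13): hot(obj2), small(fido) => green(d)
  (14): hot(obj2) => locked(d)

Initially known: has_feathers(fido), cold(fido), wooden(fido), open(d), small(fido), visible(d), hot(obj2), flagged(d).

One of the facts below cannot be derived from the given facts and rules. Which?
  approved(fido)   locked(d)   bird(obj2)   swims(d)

Round 1 — (2), (4), (11), (13), (14), derive bird(obj2), stale(obj2), penguin(obj2), green(d), locked(d).
Round 2 — (5), derive swims(d).
Round 3 — (1), derive valid(d).
Round 4 — (9), derive red(fido).
Round 5 — (12), derive large(d).
Derived: locked(d) (round 1), bird(obj2) (round 1), swims(d) (round 2). approved(fido) never appears in any round.

approved(fido)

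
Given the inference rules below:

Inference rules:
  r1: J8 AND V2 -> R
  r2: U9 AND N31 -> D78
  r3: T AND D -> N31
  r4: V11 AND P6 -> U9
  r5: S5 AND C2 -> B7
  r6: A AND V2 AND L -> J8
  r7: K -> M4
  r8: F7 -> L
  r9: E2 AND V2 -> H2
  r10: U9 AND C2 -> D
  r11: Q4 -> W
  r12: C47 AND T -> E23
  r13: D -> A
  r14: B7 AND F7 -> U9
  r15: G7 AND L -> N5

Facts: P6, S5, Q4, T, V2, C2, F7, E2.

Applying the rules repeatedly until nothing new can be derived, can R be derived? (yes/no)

Round 1: r5 [S5 AND C2 -> B7]; r8 [F7 -> L]; r9 [E2 AND V2 -> H2]; r11 [Q4 -> W]. New: B7, L, H2, W.
Round 2: r14 [B7 AND F7 -> U9]. New: U9.
Round 3: r10 [U9 AND C2 -> D]. New: D.
Round 4: r3 [T AND D -> N31]; r13 [D -> A]. New: N31, A.
Round 5: r2 [U9 AND N31 -> D78]; r6 [A AND V2 AND L -> J8]. New: D78, J8.
Round 6: r1 [J8 AND V2 -> R]. New: R.
R appears in round 6, so it is derivable.

yes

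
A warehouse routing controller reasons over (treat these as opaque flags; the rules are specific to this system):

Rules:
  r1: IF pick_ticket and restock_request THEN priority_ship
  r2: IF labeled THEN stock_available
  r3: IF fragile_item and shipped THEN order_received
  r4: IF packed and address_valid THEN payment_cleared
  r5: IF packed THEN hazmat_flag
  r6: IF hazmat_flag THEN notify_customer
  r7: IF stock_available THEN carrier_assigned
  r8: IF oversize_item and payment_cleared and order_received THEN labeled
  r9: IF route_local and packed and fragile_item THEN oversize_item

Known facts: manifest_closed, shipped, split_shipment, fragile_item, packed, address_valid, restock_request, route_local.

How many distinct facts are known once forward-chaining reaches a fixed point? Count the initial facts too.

16

Round 1: r3 [IF fragile_item and shipped THEN order_received]; r4 [IF packed and address_valid THEN payment_cleared]; r5 [IF packed THEN hazmat_flag]; r9 [IF route_local and packed and fragile_item THEN oversize_item]. New: order_received, payment_cleared, hazmat_flag, oversize_item.
Round 2: r6 [IF hazmat_flag THEN notify_customer]; r8 [IF oversize_item and payment_cleared and order_received THEN labeled]. New: notify_customer, labeled.
Round 3: r2 [IF labeled THEN stock_available]. New: stock_available.
Round 4: r7 [IF stock_available THEN carrier_assigned]. New: carrier_assigned.
Closure: {address_valid, carrier_assigned, fragile_item, hazmat_flag, labeled, manifest_closed, notify_customer, order_received, oversize_item, packed, payment_cleared, restock_request, route_local, shipped, split_shipment, stock_available} — 16 facts.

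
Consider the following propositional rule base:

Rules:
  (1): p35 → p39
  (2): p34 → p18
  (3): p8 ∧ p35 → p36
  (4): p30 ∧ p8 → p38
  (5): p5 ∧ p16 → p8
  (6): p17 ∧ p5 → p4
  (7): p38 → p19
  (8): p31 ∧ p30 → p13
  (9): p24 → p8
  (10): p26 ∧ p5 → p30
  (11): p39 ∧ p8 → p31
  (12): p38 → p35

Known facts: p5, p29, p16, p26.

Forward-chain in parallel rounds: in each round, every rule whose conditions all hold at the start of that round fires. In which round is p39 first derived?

4

Round 1 fires (5), (10), giving p8, p30.
Round 2 fires (4), giving p38.
Round 3 fires (7), (12), giving p19, p35.
Round 4 fires (1), (3), giving p39, p36.
p39 first appears in round 4.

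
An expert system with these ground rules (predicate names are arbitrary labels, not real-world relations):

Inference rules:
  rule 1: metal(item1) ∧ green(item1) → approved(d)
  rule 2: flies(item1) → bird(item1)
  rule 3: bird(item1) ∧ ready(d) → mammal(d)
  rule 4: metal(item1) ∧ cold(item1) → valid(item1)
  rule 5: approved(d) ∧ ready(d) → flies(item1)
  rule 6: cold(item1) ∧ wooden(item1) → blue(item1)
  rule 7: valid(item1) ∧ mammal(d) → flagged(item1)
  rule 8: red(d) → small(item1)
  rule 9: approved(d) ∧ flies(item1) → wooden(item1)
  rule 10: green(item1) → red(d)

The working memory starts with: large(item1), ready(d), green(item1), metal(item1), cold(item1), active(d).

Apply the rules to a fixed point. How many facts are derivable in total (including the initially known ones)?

16

Round 1: rule 1 [metal(item1) ∧ green(item1) → approved(d)]; rule 4 [metal(item1) ∧ cold(item1) → valid(item1)]; rule 10 [green(item1) → red(d)]. New: approved(d), valid(item1), red(d).
Round 2: rule 5 [approved(d) ∧ ready(d) → flies(item1)]; rule 8 [red(d) → small(item1)]. New: flies(item1), small(item1).
Round 3: rule 2 [flies(item1) → bird(item1)]; rule 9 [approved(d) ∧ flies(item1) → wooden(item1)]. New: bird(item1), wooden(item1).
Round 4: rule 3 [bird(item1) ∧ ready(d) → mammal(d)]; rule 6 [cold(item1) ∧ wooden(item1) → blue(item1)]. New: mammal(d), blue(item1).
Round 5: rule 7 [valid(item1) ∧ mammal(d) → flagged(item1)]. New: flagged(item1).
Closure: {active(d), approved(d), bird(item1), blue(item1), cold(item1), flagged(item1), flies(item1), green(item1), large(item1), mammal(d), metal(item1), ready(d), red(d), small(item1), valid(item1), wooden(item1)} — 16 facts.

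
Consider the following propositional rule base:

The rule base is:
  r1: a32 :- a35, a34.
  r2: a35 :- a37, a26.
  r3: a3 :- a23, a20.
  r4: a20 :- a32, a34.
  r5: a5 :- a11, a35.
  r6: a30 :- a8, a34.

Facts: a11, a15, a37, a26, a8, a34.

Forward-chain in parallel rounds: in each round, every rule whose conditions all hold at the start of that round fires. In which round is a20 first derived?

3

[1] r2 [a35 :- a37, a26.]; r6 [a30 :- a8, a34.]. ⇒ new: a35, a30.
[2] r1 [a32 :- a35, a34.]; r5 [a5 :- a11, a35.]. ⇒ new: a32, a5.
[3] r4 [a20 :- a32, a34.]. ⇒ new: a20.
a20 first appears in round 3.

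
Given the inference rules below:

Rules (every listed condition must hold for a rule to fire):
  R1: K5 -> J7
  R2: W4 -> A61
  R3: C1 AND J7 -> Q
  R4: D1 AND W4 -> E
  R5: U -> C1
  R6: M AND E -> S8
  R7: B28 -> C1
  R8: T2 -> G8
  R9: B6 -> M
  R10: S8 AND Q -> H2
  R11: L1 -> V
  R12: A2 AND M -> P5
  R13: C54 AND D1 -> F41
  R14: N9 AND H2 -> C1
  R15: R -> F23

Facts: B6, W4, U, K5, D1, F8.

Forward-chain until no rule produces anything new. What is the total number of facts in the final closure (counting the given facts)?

14

Round 1: R1 [K5 -> J7]; R2 [W4 -> A61]; R4 [D1 AND W4 -> E]; R5 [U -> C1]; R9 [B6 -> M]. Adds J7, A61, E, C1, M.
Round 2: R3 [C1 AND J7 -> Q]; R6 [M AND E -> S8]. Adds Q, S8.
Round 3: R10 [S8 AND Q -> H2]. Adds H2.
Closure: {A61, B6, C1, D1, E, F8, H2, J7, K5, M, Q, S8, U, W4} — 14 facts.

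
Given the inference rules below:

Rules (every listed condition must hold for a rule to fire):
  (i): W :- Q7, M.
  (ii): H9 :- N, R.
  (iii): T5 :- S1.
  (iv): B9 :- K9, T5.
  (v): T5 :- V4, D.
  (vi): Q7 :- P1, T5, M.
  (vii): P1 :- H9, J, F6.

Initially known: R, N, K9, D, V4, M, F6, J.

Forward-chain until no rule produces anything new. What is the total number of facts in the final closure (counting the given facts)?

Round 1 — (ii), (v), derive H9, T5.
Round 2 — (iv), (vii), derive B9, P1.
Round 3 — (vi), derive Q7.
Round 4 — (i), derive W.
Closure: {B9, D, F6, H9, J, K9, M, N, P1, Q7, R, T5, V4, W} — 14 facts.

14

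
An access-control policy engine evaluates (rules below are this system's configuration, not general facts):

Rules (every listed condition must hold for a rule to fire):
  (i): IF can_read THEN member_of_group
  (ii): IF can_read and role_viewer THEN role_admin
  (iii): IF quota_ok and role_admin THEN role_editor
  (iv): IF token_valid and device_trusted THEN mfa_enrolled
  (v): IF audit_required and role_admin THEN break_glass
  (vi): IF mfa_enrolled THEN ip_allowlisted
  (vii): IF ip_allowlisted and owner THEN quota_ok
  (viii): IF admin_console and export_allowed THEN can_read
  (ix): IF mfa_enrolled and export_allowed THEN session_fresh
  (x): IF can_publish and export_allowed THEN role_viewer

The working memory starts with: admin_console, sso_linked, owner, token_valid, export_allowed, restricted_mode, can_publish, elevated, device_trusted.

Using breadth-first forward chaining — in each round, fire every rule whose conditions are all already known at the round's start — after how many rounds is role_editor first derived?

4

Round 1 — (iv), (viii), (x), derive mfa_enrolled, can_read, role_viewer.
Round 2 — (i), (ii), (vi), (ix), derive member_of_group, role_admin, ip_allowlisted, session_fresh.
Round 3 — (vii), derive quota_ok.
Round 4 — (iii), derive role_editor.
role_editor first appears in round 4.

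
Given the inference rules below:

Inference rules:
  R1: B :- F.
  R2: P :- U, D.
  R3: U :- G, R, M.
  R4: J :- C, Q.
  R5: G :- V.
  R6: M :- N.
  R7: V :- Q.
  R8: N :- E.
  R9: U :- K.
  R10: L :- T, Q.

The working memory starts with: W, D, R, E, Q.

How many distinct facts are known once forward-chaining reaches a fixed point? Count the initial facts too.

11

Round 1 — R7, R8, derive V, N.
Round 2 — R5, R6, derive G, M.
Round 3 — R3, derive U.
Round 4 — R2, derive P.
Closure: {D, E, G, M, N, P, Q, R, U, V, W} — 11 facts.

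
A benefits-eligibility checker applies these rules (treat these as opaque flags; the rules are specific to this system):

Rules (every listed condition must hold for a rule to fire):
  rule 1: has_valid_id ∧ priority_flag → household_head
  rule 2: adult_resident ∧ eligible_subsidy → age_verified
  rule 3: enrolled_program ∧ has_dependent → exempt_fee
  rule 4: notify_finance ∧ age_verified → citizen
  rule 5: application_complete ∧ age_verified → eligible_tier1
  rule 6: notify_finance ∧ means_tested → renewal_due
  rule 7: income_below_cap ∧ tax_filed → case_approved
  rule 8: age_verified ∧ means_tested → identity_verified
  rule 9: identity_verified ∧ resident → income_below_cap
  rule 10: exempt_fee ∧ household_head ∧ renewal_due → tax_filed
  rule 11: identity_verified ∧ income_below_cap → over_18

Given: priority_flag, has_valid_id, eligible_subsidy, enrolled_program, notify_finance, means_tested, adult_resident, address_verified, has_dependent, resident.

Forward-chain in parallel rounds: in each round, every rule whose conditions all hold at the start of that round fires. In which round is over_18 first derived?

4

Round 1: rule 1 [has_valid_id ∧ priority_flag → household_head]; rule 2 [adult_resident ∧ eligible_subsidy → age_verified]; rule 3 [enrolled_program ∧ has_dependent → exempt_fee]; rule 6 [notify_finance ∧ means_tested → renewal_due]. Adds household_head, age_verified, exempt_fee, renewal_due.
Round 2: rule 4 [notify_finance ∧ age_verified → citizen]; rule 8 [age_verified ∧ means_tested → identity_verified]; rule 10 [exempt_fee ∧ household_head ∧ renewal_due → tax_filed]. Adds citizen, identity_verified, tax_filed.
Round 3: rule 9 [identity_verified ∧ resident → income_below_cap]. Adds income_below_cap.
Round 4: rule 7 [income_below_cap ∧ tax_filed → case_approved]; rule 11 [identity_verified ∧ income_below_cap → over_18]. Adds case_approved, over_18.
over_18 first appears in round 4.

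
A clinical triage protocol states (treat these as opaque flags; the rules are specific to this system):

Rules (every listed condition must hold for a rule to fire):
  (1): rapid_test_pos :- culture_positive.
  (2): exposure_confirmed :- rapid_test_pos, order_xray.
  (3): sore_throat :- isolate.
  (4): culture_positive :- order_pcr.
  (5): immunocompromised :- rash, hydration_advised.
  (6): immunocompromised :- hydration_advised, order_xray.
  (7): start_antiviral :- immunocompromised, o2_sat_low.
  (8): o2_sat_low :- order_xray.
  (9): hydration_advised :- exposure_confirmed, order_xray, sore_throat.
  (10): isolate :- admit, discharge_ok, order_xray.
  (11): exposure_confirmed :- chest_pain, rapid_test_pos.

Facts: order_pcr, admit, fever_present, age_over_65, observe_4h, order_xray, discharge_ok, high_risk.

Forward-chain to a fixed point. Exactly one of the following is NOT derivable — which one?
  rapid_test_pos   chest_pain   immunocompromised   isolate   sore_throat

chest_pain

Round 1 fires (4), (8), (10), giving culture_positive, o2_sat_low, isolate.
Round 2 fires (1), (3), giving rapid_test_pos, sore_throat.
Round 3 fires (2), giving exposure_confirmed.
Round 4 fires (9), giving hydration_advised.
Round 5 fires (6), giving immunocompromised.
Round 6 fires (7), giving start_antiviral.
Derived: immunocompromised (round 5), isolate (round 1), rapid_test_pos (round 2), sore_throat (round 2). chest_pain never appears in any round.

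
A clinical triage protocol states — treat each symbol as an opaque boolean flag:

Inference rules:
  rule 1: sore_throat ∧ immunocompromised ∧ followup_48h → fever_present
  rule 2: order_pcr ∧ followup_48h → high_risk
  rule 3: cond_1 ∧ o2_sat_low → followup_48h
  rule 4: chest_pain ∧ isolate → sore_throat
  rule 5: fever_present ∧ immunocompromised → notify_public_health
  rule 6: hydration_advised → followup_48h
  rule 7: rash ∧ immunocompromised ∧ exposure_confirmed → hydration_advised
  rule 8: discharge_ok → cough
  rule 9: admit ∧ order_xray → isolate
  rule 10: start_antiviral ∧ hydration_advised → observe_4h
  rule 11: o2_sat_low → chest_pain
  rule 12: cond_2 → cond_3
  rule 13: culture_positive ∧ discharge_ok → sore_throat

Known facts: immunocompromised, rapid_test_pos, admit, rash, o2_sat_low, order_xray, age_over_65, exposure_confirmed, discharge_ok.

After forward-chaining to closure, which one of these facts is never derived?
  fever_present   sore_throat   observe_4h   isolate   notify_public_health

Round 1 fires rule 7, rule 8, rule 9, rule 11, giving hydration_advised, cough, isolate, chest_pain.
Round 2 fires rule 4, rule 6, giving sore_throat, followup_48h.
Round 3 fires rule 1, giving fever_present.
Round 4 fires rule 5, giving notify_public_health.
Derived: sore_throat (round 2), isolate (round 1), notify_public_health (round 4), fever_present (round 3). observe_4h never appears in any round.

observe_4h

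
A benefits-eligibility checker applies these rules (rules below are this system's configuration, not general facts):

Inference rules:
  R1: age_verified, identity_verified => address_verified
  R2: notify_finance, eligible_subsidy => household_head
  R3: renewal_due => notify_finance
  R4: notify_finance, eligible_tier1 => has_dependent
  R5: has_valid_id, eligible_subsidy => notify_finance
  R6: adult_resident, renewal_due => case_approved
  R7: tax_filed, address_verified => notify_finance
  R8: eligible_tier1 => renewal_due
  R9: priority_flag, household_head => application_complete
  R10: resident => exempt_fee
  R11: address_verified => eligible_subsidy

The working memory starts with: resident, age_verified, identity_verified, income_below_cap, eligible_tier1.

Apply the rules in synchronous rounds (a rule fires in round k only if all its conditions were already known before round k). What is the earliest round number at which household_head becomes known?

3

Round 1: R1 [age_verified, identity_verified => address_verified]; R8 [eligible_tier1 => renewal_due]; R10 [resident => exempt_fee]. Adds address_verified, renewal_due, exempt_fee.
Round 2: R3 [renewal_due => notify_finance]; R11 [address_verified => eligible_subsidy]. Adds notify_finance, eligible_subsidy.
Round 3: R2 [notify_finance, eligible_subsidy => household_head]; R4 [notify_finance, eligible_tier1 => has_dependent]. Adds household_head, has_dependent.
household_head first appears in round 3.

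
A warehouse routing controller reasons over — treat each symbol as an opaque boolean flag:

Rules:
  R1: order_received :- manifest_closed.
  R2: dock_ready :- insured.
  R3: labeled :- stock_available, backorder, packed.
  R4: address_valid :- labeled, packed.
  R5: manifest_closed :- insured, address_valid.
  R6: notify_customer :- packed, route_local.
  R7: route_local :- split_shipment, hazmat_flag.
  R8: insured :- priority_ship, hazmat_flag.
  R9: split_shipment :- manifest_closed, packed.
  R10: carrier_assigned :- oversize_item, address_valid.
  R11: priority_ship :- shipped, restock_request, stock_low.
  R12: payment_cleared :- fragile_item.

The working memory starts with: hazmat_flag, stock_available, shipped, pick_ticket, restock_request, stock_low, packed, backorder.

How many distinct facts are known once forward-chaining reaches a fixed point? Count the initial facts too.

18

[1] R3 [labeled :- stock_available, backorder, packed.]; R11 [priority_ship :- shipped, restock_request, stock_low.]. ⇒ new: labeled, priority_ship.
[2] R4 [address_valid :- labeled, packed.]; R8 [insured :- priority_ship, hazmat_flag.]. ⇒ new: address_valid, insured.
[3] R2 [dock_ready :- insured.]; R5 [manifest_closed :- insured, address_valid.]. ⇒ new: dock_ready, manifest_closed.
[4] R1 [order_received :- manifest_closed.]; R9 [split_shipment :- manifest_closed, packed.]. ⇒ new: order_received, split_shipment.
[5] R7 [route_local :- split_shipment, hazmat_flag.]. ⇒ new: route_local.
[6] R6 [notify_customer :- packed, route_local.]. ⇒ new: notify_customer.
Closure: {address_valid, backorder, dock_ready, hazmat_flag, insured, labeled, manifest_closed, notify_customer, order_received, packed, pick_ticket, priority_ship, restock_request, route_local, shipped, split_shipment, stock_available, stock_low} — 18 facts.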